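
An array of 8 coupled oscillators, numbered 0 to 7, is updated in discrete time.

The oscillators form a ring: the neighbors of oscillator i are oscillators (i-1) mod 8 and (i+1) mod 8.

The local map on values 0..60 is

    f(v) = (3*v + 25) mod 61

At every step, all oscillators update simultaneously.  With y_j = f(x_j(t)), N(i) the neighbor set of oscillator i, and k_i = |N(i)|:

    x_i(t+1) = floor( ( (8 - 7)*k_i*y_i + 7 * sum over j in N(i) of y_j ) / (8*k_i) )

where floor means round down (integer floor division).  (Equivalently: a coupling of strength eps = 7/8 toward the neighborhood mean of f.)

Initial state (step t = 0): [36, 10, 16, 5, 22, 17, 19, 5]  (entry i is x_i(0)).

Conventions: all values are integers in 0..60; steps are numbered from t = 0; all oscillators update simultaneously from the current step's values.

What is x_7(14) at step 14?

Simulating step by step:
t=0: [36, 10, 16, 5, 22, 17, 19, 5]
t=1: [42, 16, 43, 23, 27, 24, 26, 19]
t=2: [18, 28, 23, 37, 35, 42, 30, 33]
t=3: [24, 28, 31, 19, 19, 30, 20, 31]
t=4: [50, 46, 37, 36, 35, 26, 51, 33]
t=5: [25, 34, 24, 11, 24, 33, 26, 47]
t=6: [26, 33, 32, 38, 30, 34, 25, 40]
t=7: [16, 44, 15, 52, 16, 41, 17, 38]
t=8: [24, 13, 42, 16, 38, 15, 20, 13]
t=9: [7, 28, 10, 21, 11, 19, 8, 26]
t=10: [45, 50, 39, 52, 28, 49, 33, 46]
t=11: [45, 32, 51, 37, 53, 28, 40, 22]
t=12: [44, 48, 39, 26, 27, 16, 37, 30]
t=13: [48, 29, 41, 33, 29, 27, 30, 28]
t=14: [49, 38, 26, 33, 26, 51, 47, 50]

Answer: x_7(14) = 50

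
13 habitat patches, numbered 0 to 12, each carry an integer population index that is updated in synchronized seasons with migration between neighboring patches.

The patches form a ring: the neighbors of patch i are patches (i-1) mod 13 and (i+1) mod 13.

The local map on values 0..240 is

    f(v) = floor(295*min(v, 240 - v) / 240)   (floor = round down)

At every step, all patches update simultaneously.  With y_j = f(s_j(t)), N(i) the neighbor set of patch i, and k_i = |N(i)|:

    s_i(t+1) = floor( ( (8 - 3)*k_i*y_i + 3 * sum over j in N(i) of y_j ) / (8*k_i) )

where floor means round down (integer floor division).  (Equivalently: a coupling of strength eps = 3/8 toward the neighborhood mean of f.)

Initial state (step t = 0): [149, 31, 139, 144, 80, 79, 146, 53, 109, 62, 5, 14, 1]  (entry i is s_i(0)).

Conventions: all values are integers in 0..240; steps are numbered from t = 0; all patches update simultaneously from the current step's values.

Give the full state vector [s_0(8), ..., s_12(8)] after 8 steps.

Answer: [138, 135, 130, 124, 119, 118, 118, 119, 121, 128, 137, 141, 141]

Derivation:
t=0: [149, 31, 139, 144, 80, 79, 146, 53, 109, 62, 5, 14, 1]
t=1: [76, 67, 106, 115, 101, 100, 102, 87, 109, 73, 21, 11, 24]
t=2: [78, 93, 123, 135, 126, 122, 120, 114, 119, 85, 34, 18, 38]
t=3: [89, 115, 134, 133, 138, 144, 145, 142, 137, 100, 49, 30, 50]
t=4: [106, 132, 132, 129, 124, 118, 117, 120, 124, 111, 67, 45, 65]
t=5: [120, 131, 132, 136, 141, 144, 144, 145, 141, 127, 87, 64, 84]
t=6: [136, 135, 131, 126, 121, 118, 117, 117, 123, 128, 106, 87, 106]
t=7: [127, 129, 133, 139, 144, 144, 143, 143, 141, 136, 126, 115, 124]
t=8: [138, 135, 130, 124, 119, 118, 118, 119, 121, 128, 137, 141, 141]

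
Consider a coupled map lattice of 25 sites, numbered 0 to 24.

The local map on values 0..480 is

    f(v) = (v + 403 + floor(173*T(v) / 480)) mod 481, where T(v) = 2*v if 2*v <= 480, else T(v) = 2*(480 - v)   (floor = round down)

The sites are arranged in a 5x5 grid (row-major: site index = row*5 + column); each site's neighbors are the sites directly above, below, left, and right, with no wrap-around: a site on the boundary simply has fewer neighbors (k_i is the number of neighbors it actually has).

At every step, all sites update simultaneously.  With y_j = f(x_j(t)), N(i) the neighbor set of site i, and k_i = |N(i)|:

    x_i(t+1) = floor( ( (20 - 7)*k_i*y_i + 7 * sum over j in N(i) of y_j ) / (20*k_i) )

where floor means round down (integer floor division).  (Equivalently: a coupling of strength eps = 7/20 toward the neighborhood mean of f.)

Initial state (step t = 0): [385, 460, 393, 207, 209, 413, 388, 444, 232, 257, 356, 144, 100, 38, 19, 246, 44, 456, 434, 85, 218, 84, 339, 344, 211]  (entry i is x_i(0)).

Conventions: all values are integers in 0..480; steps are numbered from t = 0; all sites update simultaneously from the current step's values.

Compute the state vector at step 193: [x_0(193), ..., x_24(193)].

Answer: [371, 371, 371, 371, 371, 371, 371, 371, 371, 371, 371, 371, 371, 371, 371, 371, 371, 371, 371, 371, 371, 371, 371, 371, 371]
Key observation: The state at step 6, [371, 371, 371, 371, 371, 371, 371, 371, 371, 371, 371, 371, 371, 371, 371, 371, 371, 371, 371, 371, 371, 371, 371, 371, 371], reappears at step 7: the system is in a cycle of period 1 from step 6 on.  Therefore the state at step 193 equals the state at step 6 + ((193 - 6) mod 1) = 6, which is [371, 371, 371, 371, 371, 371, 371, 371, 371, 371, 371, 371, 371, 371, 371, 371, 371, 371, 371, 371, 371, 371, 371, 371, 371].

Derivation:
t=0: [385, 460, 393, 207, 209, 413, 388, 444, 232, 257, 356, 144, 100, 38, 19, 246, 44, 456, 434, 85, 218, 84, 339, 344, 211]
t=1: [380, 389, 369, 294, 290, 379, 361, 356, 337, 341, 342, 224, 185, 412, 384, 351, 395, 372, 366, 173, 263, 175, 331, 357, 260]
t=2: [374, 374, 368, 353, 350, 371, 363, 355, 363, 362, 357, 317, 280, 366, 356, 363, 356, 359, 357, 268, 324, 270, 346, 363, 323]
t=3: [371, 371, 369, 366, 365, 370, 368, 365, 368, 368, 366, 358, 352, 367, 364, 367, 364, 365, 365, 349, 357, 350, 362, 366, 357]
t=4: [371, 370, 370, 370, 369, 370, 369, 369, 369, 369, 369, 367, 366, 369, 368, 369, 368, 368, 368, 366, 367, 366, 368, 369, 367]
t=5: [371, 371, 371, 371, 371, 371, 370, 370, 371, 370, 370, 370, 370, 370, 370, 370, 370, 370, 370, 370, 370, 370, 370, 370, 370]
t=6: [371, 371, 371, 371, 371, 371, 371, 371, 371, 371, 371, 371, 371, 371, 371, 371, 371, 371, 371, 371, 371, 371, 371, 371, 371]
t=7: [371, 371, 371, 371, 371, 371, 371, 371, 371, 371, 371, 371, 371, 371, 371, 371, 371, 371, 371, 371, 371, 371, 371, 371, 371]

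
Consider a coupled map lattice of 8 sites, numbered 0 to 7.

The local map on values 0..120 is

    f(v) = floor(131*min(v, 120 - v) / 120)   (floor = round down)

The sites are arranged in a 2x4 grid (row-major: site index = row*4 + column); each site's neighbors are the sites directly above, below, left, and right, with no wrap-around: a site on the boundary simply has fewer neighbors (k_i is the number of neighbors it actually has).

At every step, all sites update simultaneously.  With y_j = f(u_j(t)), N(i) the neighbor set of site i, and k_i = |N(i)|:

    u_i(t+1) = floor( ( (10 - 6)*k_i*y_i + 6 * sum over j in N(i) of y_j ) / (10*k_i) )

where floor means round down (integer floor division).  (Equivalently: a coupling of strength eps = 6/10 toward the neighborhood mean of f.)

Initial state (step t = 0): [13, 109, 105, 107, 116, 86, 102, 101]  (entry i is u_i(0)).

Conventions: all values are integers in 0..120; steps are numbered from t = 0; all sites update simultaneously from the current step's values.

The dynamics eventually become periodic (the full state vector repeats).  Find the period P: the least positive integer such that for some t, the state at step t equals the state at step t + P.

Simulating step by step:
t=0: [13, 109, 105, 107, 116, 86, 102, 101]
t=1: [10, 18, 15, 16, 16, 21, 22, 17]
t=2: [14, 17, 18, 17, 16, 20, 20, 19]
t=3: [16, 18, 19, 18, 17, 19, 20, 19]
t=4: [17, 19, 19, 19, 18, 19, 20, 20]
t=5: [18, 19, 20, 20, 19, 20, 20, 20]
t=6: [19, 20, 20, 21, 20, 20, 21, 21]
t=7: [20, 20, 21, 21, 20, 21, 21, 22]
t=8: [21, 21, 21, 22, 21, 21, 22, 22]
t=9: [22, 22, 22, 23, 22, 22, 23, 24]
t=10: [24, 24, 24, 25, 24, 24, 24, 25]
t=11: [26, 26, 26, 26, 26, 26, 26, 26]
t=12: [28, 28, 28, 28, 28, 28, 28, 28]
t=13: [30, 30, 30, 30, 30, 30, 30, 30]
t=14: [32, 32, 32, 32, 32, 32, 32, 32]
t=15: [34, 34, 34, 34, 34, 34, 34, 34]
t=16: [37, 37, 37, 37, 37, 37, 37, 37]
t=17: [40, 40, 40, 40, 40, 40, 40, 40]
t=18: [43, 43, 43, 43, 43, 43, 43, 43]
t=19: [46, 46, 46, 46, 46, 46, 46, 46]
t=20: [50, 50, 50, 50, 50, 50, 50, 50]
t=21: [54, 54, 54, 54, 54, 54, 54, 54]
t=22: [58, 58, 58, 58, 58, 58, 58, 58]
t=23: [63, 63, 63, 63, 63, 63, 63, 63]
t=24: [62, 62, 62, 62, 62, 62, 62, 62]
t=25: [63, 63, 63, 63, 63, 63, 63, 63]

Answer: 2
Key observation: The state at step 23, [63, 63, 63, 63, 63, 63, 63, 63], reappears at step 25 — and no state repeats earlier — so the cycle the system enters has period 2.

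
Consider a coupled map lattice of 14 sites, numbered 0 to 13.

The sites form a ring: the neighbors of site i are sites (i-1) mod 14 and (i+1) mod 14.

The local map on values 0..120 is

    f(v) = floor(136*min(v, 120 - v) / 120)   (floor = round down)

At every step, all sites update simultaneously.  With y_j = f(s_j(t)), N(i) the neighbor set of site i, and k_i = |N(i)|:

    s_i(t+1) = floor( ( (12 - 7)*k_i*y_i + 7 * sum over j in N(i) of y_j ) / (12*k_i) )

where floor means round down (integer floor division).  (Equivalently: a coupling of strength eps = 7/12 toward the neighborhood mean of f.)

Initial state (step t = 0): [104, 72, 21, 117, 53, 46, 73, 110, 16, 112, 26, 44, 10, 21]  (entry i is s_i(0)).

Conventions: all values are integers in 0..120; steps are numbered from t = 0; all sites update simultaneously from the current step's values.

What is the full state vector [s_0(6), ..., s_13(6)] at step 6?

Answer: [45, 48, 52, 58, 62, 63, 57, 49, 41, 39, 40, 42, 43, 44]

Derivation:
t=0: [104, 72, 21, 117, 53, 46, 73, 110, 16, 112, 26, 44, 10, 21]
t=1: [29, 34, 26, 25, 41, 54, 40, 25, 13, 17, 29, 32, 25, 18]
t=2: [30, 33, 31, 33, 45, 51, 44, 28, 19, 21, 29, 32, 28, 25]
t=3: [33, 35, 36, 40, 48, 52, 46, 33, 24, 25, 30, 33, 31, 30]
t=4: [36, 38, 41, 46, 52, 55, 49, 38, 30, 29, 33, 35, 35, 35]
t=5: [40, 43, 46, 52, 57, 58, 53, 43, 36, 34, 36, 38, 39, 39]
t=6: [45, 48, 52, 58, 62, 63, 57, 49, 41, 39, 40, 42, 43, 44]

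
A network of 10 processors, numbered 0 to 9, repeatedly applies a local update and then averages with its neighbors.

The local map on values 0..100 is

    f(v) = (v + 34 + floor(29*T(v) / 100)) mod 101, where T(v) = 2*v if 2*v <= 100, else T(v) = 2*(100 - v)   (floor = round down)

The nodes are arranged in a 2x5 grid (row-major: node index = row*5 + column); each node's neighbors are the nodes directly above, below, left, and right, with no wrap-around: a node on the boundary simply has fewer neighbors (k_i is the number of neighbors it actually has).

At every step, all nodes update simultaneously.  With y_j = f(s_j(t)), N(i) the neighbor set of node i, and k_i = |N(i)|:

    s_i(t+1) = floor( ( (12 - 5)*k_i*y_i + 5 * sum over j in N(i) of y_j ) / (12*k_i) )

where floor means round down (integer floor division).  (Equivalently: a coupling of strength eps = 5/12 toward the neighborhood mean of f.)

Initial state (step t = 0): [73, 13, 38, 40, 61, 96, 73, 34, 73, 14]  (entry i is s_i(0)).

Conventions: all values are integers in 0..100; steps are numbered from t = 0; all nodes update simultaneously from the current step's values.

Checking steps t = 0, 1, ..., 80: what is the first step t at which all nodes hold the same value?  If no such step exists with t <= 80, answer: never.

Answer: never
Key observation: The state at step 8 reappears at step 10 — the system is in a cycle of period 2 from step 8 on.  No step 0..10 is synchronized, and the cycle repeats forever, so no step up to 80 (or ever) has all nodes equal.

Derivation:
t=0: [73, 13, 38, 40, 61, 96, 73, 34, 73, 14]  (not all equal)
t=1: [29, 50, 87, 74, 41, 26, 36, 69, 45, 40]  (not all equal)
t=2: [64, 34, 23, 30, 81, 78, 67, 27, 21, 77]  (not all equal)
t=3: [32, 65, 74, 69, 36, 20, 36, 66, 64, 32]  (not all equal)
t=4: [66, 37, 20, 29, 73, 74, 66, 28, 26, 71]  (not all equal)
t=5: [34, 67, 72, 68, 32, 20, 37, 67, 68, 31]  (not all equal)
t=6: [68, 38, 20, 28, 70, 75, 67, 29, 27, 69]  (not all equal)
t=7: [35, 69, 72, 67, 31, 20, 38, 68, 68, 31]  (not all equal)
t=8: [69, 39, 20, 28, 68, 76, 69, 29, 27, 68]  (not all equal)
t=9: [35, 69, 72, 67, 31, 20, 38, 68, 68, 30]  (not all equal)
t=10: [69, 39, 20, 28, 68, 76, 69, 29, 27, 68]  (not all equal)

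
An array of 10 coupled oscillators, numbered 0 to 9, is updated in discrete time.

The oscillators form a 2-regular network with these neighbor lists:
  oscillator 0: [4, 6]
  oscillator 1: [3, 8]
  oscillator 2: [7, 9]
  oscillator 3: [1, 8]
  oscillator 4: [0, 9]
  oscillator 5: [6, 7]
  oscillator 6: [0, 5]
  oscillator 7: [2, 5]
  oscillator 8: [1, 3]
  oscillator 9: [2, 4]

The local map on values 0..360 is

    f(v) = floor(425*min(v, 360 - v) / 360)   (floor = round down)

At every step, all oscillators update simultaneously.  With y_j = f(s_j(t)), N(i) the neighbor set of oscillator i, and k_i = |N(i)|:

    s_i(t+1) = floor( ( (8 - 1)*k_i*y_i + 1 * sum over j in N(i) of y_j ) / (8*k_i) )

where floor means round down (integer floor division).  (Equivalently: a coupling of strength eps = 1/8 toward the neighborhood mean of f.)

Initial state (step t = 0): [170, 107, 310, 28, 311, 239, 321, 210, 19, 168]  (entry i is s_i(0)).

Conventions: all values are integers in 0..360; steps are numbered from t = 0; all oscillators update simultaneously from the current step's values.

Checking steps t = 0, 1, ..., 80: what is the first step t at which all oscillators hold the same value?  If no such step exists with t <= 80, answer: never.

Answer: never
Key observation: The state at step 28 reappears at step 32 — the system is in a cycle of period 4 from step 28 on.  No step 0..32 is synchronized, and the cycle repeats forever, so no step up to 80 (or ever) has all oscillators equal.

Derivation:
t=0: [170, 107, 310, 28, 311, 239, 321, 210, 19, 168]  (not all equal)
t=1: [181, 113, 75, 38, 74, 138, 61, 167, 29, 180]  (not all equal)
t=2: [194, 121, 102, 48, 102, 158, 86, 188, 40, 196]  (not all equal)
t=3: [184, 130, 129, 60, 129, 181, 112, 196, 53, 183]  (not all equal)
t=4: [198, 142, 158, 74, 158, 204, 141, 191, 68, 201]  (not all equal)
t=5: [189, 156, 186, 91, 186, 183, 168, 197, 85, 186]  (not all equal)
t=6: [201, 173, 204, 111, 204, 206, 198, 193, 105, 205]  (not all equal)
t=7: [187, 194, 184, 135, 184, 182, 190, 195, 128, 182]  (not all equal)
t=8: [203, 190, 206, 160, 207, 208, 200, 195, 154, 209]  (not all equal)
t=9: [184, 198, 181, 188, 180, 180, 187, 192, 182, 178]  (not all equal)
t=10: [207, 192, 210, 202, 211, 210, 204, 199, 208, 210]  (not all equal)
t=11: [179, 196, 177, 186, 175, 178, 183, 188, 180, 176]  (not all equal)
t=12: [210, 194, 207, 204, 206, 209, 208, 203, 210, 207]  (not all equal)
t=13: [177, 193, 180, 184, 180, 178, 178, 184, 178, 180]  (not all equal)
t=14: [208, 198, 211, 206, 211, 209, 209, 207, 209, 212]  (not all equal)
t=15: [178, 189, 175, 181, 175, 178, 178, 179, 179, 174]  (not all equal)
t=16: [209, 202, 206, 210, 206, 210, 210, 210, 210, 205]  (not all equal)
t=17: [178, 184, 180, 177, 180, 177, 177, 177, 177, 181]  (not all equal)
t=18: [210, 207, 211, 207, 211, 208, 208, 208, 207, 211]  (not all equal)
t=19: [177, 180, 175, 180, 175, 179, 178, 178, 180, 175]  (not all equal)
t=20: [208, 212, 206, 212, 206, 210, 209, 209, 212, 206]  (not all equal)
t=21: [179, 174, 180, 174, 180, 177, 178, 178, 174, 181]  (not all equal)
t=22: [211, 205, 211, 205, 211, 208, 209, 210, 205, 211]  (not all equal)
t=23: [175, 182, 175, 182, 175, 178, 177, 177, 182, 175]  (not all equal)
t=24: [206, 210, 206, 210, 206, 209, 208, 208, 210, 206]  (not all equal)
t=25: [180, 177, 180, 177, 181, 178, 179, 179, 177, 181]  (not all equal)
t=26: [211, 208, 211, 208, 211, 210, 211, 211, 208, 211]  (not all equal)
t=27: [175, 179, 175, 179, 175, 176, 175, 175, 179, 175]  (not all equal)
t=28: [206, 211, 206, 211, 206, 206, 206, 206, 211, 206]  (not all equal)
t=29: [181, 175, 181, 175, 181, 181, 181, 181, 175, 181]  (not all equal)
t=30: [211, 206, 211, 206, 211, 211, 211, 211, 206, 211]  (not all equal)
t=31: [175, 181, 175, 181, 175, 175, 175, 175, 181, 175]  (not all equal)
t=32: [206, 211, 206, 211, 206, 206, 206, 206, 211, 206]  (not all equal)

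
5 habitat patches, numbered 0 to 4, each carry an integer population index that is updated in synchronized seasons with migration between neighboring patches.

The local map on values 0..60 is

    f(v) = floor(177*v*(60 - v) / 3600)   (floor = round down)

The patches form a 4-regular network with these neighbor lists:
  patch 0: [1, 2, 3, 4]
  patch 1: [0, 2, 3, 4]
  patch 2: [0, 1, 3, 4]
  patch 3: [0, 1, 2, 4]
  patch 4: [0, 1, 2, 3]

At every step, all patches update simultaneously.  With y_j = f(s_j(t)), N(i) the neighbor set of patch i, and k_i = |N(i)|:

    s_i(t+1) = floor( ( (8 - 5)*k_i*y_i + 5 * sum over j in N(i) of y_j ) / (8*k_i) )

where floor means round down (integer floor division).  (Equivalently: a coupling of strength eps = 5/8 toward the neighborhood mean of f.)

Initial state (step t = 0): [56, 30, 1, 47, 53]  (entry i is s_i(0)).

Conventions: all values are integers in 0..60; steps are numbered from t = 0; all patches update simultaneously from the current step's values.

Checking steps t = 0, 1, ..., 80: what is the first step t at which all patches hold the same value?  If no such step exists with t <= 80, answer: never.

Answer: 3
Key observation: Synchronization is absorbing here: once all patches are equal they stay equal, and step 3 is the first all-equal step.

Derivation:
t=0: [56, 30, 1, 47, 53]  (not all equal)
t=1: [18, 26, 16, 22, 20]  (not all equal)
t=2: [38, 39, 37, 39, 38]  (not all equal)
t=3: [40, 40, 40, 40, 40]  (all equal)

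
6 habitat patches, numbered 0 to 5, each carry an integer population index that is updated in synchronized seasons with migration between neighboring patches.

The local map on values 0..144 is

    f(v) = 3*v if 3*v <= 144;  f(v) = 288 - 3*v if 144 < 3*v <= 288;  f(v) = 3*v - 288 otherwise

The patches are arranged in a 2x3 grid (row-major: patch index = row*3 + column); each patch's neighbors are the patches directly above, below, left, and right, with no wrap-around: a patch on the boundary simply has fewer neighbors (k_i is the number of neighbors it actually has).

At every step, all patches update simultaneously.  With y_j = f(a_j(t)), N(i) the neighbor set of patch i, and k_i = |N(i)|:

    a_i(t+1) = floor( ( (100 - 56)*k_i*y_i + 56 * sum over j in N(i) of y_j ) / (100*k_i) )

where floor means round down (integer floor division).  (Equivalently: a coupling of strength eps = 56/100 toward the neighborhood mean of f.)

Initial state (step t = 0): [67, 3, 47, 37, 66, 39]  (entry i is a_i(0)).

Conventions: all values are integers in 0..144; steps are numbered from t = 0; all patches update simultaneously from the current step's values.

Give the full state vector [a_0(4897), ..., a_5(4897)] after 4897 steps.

Answer: [36, 33, 36, 36, 33, 36]
Key observation: The state at step 39, [24, 21, 24, 24, 21, 24], reappears at step 44: the system is in a cycle of period 5 from step 39 on.  Therefore the state at step 4897 equals the state at step 39 + ((4897 - 39) mod 5) = 42, which is [36, 33, 36, 36, 33, 36].

Derivation:
t=0: [67, 3, 47, 37, 66, 39]
t=1: [71, 63, 97, 98, 83, 116]
t=2: [62, 65, 45, 34, 47, 38]
t=3: [99, 111, 117, 112, 119, 127]
t=4: [30, 46, 66, 42, 65, 77]
t=5: [113, 111, 94, 106, 100, 76]
t=6: [43, 32, 32, 30, 30, 31]
t=7: [108, 101, 95, 100, 91, 93]
t=8: [23, 16, 8, 19, 13, 9]
t=9: [59, 45, 31, 55, 41, 29]
t=10: [121, 120, 103, 119, 118, 98]
t=11: [72, 61, 31, 69, 56, 27]
t=12: [83, 99, 93, 89, 102, 95]
t=13: [25, 16, 7, 25, 14, 8]
t=14: [67, 46, 29, 65, 45, 28]
t=15: [102, 118, 100, 103, 118, 99]
t=16: [32, 46, 26, 32, 46, 25]
t=17: [107, 118, 93, 107, 118, 93]
t=18: [42, 49, 24, 42, 49, 24]
t=19: [130, 125, 91, 130, 125, 91]
t=20: [97, 76, 35, 97, 76, 35]
t=21: [18, 57, 92, 18, 57, 92]
t=22: [71, 85, 41, 71, 85, 41]
t=23: [63, 57, 97, 63, 57, 97]
t=24: [104, 92, 34, 104, 92, 34]
t=25: [20, 31, 76, 20, 31, 76]
t=26: [69, 80, 69, 69, 80, 69]
t=27: [71, 60, 71, 71, 60, 71]
t=28: [84, 95, 84, 84, 95, 84]
t=29: [26, 15, 26, 26, 15, 26]
t=30: [68, 57, 68, 68, 57, 68]
t=31: [93, 104, 93, 93, 104, 93]
t=32: [13, 18, 13, 13, 18, 13]
t=33: [43, 48, 43, 43, 48, 43]
t=34: [133, 138, 133, 133, 138, 133]
t=35: [115, 120, 115, 115, 120, 115]
t=36: [61, 66, 61, 61, 66, 61]
t=37: [100, 95, 100, 100, 95, 100]
t=38: [9, 6, 9, 9, 6, 9]
t=39: [24, 21, 24, 24, 21, 24]
t=40: [69, 66, 69, 69, 66, 69]
t=41: [83, 86, 83, 83, 86, 83]
t=42: [36, 33, 36, 36, 33, 36]
t=43: [105, 102, 105, 105, 102, 105]
t=44: [24, 21, 24, 24, 21, 24]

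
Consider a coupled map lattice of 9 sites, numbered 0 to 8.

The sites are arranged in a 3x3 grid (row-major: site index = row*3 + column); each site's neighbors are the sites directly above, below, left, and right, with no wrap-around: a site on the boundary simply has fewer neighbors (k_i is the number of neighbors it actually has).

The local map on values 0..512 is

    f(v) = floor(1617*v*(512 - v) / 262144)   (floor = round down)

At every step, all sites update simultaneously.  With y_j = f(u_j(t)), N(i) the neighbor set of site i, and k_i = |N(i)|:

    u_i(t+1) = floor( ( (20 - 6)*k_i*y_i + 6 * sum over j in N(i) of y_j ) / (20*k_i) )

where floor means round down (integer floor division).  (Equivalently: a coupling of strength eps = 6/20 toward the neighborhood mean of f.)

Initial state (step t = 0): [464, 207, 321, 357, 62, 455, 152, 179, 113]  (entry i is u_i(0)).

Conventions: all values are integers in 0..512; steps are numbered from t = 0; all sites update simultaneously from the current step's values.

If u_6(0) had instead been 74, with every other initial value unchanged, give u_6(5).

Simulating step by step:
t=0: [464, 207, 321, 357, 62, 455, 74, 179, 113]
t=1: [205, 341, 346, 289, 214, 194, 245, 321, 273]
t=2: [385, 364, 358, 396, 388, 380, 398, 384, 395]
t=3: [302, 326, 334, 285, 299, 308, 283, 298, 291]
t=4: [389, 376, 370, 397, 390, 386, 398, 393, 394]
t=5: [295, 311, 319, 283, 293, 300, 280, 287, 288]

Answer: u_6(5) = 280
Key observation: This trace re-runs the system from the modified initial state.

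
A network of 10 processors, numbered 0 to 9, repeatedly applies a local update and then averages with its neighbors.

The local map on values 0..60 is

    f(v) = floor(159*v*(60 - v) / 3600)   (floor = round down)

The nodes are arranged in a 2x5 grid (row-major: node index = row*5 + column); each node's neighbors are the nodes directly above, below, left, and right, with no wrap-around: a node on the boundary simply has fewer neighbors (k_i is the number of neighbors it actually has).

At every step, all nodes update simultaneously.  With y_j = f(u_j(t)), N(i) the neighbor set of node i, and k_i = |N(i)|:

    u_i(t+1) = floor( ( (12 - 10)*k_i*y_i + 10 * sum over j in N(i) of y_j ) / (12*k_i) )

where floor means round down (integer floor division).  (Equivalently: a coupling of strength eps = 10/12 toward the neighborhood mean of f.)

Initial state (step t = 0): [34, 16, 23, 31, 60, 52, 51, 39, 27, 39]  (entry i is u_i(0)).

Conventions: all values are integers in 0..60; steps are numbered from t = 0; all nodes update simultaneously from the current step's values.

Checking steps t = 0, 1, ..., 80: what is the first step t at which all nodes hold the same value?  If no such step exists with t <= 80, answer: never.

Simulating step by step:
t=0: [34, 16, 23, 31, 60, 52, 51, 39, 27, 39]  (not all equal)
t=1: [26, 31, 35, 27, 31, 27, 26, 32, 37, 22]  (not all equal)
t=2: [39, 38, 38, 38, 37, 39, 39, 38, 37, 37]  (not all equal)
t=3: [36, 36, 36, 36, 36, 36, 36, 36, 36, 37]  (not all equal)
t=4: [38, 38, 38, 38, 37, 38, 38, 38, 37, 37]  (not all equal)
t=5: [36, 36, 36, 36, 36, 36, 36, 36, 36, 37]  (not all equal)

Answer: never
Key observation: The state at step 3 reappears at step 5 — the system is in a cycle of period 2 from step 3 on.  No step 0..5 is synchronized, and the cycle repeats forever, so no step up to 80 (or ever) has all nodes equal.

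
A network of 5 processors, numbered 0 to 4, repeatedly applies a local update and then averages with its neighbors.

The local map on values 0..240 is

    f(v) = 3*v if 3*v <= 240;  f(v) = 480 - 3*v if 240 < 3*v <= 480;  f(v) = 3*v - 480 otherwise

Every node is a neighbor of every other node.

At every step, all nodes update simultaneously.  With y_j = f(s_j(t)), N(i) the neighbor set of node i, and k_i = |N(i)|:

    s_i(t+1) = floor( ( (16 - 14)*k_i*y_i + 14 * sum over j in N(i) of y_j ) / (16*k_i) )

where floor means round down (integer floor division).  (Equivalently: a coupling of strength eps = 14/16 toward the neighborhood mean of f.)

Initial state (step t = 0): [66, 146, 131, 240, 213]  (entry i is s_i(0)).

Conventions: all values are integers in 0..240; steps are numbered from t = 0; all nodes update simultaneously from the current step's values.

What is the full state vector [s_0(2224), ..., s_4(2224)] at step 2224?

Simulating step by step:
t=0: [66, 146, 131, 240, 213]
t=1: [140, 154, 150, 136, 143]
t=2: [44, 48, 47, 43, 45]
t=3: [136, 135, 135, 136, 136]
t=4: [73, 73, 73, 73, 73]
t=5: [219, 219, 219, 219, 219]
t=6: [177, 177, 177, 177, 177]
t=7: [51, 51, 51, 51, 51]
t=8: [153, 153, 153, 153, 153]
t=9: [21, 21, 21, 21, 21]
t=10: [63, 63, 63, 63, 63]
t=11: [189, 189, 189, 189, 189]
t=12: [87, 87, 87, 87, 87]
t=13: [219, 219, 219, 219, 219]

Answer: [153, 153, 153, 153, 153]
Key observation: The state at step 5, [219, 219, 219, 219, 219], reappears at step 13: the system is in a cycle of period 8 from step 5 on.  Therefore the state at step 2224 equals the state at step 5 + ((2224 - 5) mod 8) = 8, which is [153, 153, 153, 153, 153].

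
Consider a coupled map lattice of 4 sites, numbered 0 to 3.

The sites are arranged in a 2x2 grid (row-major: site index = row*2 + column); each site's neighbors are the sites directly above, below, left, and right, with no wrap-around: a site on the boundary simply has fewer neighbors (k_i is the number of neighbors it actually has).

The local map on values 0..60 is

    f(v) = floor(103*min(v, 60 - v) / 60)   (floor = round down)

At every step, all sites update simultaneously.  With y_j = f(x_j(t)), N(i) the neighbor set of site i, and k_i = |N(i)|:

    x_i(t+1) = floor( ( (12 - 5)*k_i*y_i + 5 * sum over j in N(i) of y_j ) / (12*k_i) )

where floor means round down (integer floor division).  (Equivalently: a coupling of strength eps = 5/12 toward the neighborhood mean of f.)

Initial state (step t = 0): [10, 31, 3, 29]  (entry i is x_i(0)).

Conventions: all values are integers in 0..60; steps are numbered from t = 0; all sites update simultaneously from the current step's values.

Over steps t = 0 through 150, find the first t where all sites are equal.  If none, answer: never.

Answer: 13
Key observation: Synchronization is absorbing here: once all sites are equal they stay equal, and step 13 is the first all-equal step.

Derivation:
t=0: [10, 31, 3, 29]  (not all equal)
t=1: [21, 42, 16, 39]  (not all equal)
t=2: [32, 32, 30, 32]  (not all equal)
t=3: [48, 48, 49, 48]  (not all equal)
t=4: [19, 20, 18, 19]  (not all equal)
t=5: [32, 33, 30, 32]  (not all equal)
t=6: [48, 46, 49, 48]  (not all equal)
t=7: [20, 22, 18, 20]  (not all equal)
t=8: [33, 35, 31, 33]  (not all equal)
t=9: [45, 43, 47, 45]  (not all equal)
t=10: [25, 27, 23, 25]  (not all equal)
t=11: [42, 44, 40, 42]  (not all equal)
t=12: [30, 28, 32, 30]  (not all equal)
t=13: [49, 49, 49, 49]  (all equal)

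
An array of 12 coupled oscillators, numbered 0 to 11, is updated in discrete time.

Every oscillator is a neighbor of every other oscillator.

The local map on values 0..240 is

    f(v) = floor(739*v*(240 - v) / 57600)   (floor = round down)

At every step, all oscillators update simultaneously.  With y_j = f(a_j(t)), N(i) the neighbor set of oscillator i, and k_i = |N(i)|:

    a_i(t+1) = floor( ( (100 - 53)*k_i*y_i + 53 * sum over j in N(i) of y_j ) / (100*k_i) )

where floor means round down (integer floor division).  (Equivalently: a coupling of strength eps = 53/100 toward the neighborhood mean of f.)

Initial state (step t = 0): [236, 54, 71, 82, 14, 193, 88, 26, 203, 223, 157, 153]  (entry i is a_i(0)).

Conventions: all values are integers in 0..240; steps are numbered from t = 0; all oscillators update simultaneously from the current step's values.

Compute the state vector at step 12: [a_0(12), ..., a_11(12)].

Answer: [177, 177, 177, 177, 177, 177, 177, 177, 177, 177, 177, 177]

Derivation:
t=0: [236, 54, 71, 82, 14, 193, 88, 26, 203, 223, 157, 153]
t=1: [69, 118, 129, 134, 81, 113, 136, 94, 104, 84, 134, 136]
t=2: [165, 179, 179, 178, 171, 179, 178, 176, 178, 172, 178, 178]
t=3: [149, 142, 142, 142, 146, 142, 142, 144, 142, 146, 142, 142]
t=4: [175, 177, 177, 177, 176, 177, 177, 177, 177, 176, 177, 177]
t=5: [144, 143, 143, 143, 143, 143, 143, 143, 143, 143, 143, 143]
t=6: [177, 177, 177, 177, 177, 177, 177, 177, 177, 177, 177, 177]
t=7: [143, 143, 143, 143, 143, 143, 143, 143, 143, 143, 143, 143]
t=8: [177, 177, 177, 177, 177, 177, 177, 177, 177, 177, 177, 177]
t=9: [143, 143, 143, 143, 143, 143, 143, 143, 143, 143, 143, 143]
t=10: [177, 177, 177, 177, 177, 177, 177, 177, 177, 177, 177, 177]
t=11: [143, 143, 143, 143, 143, 143, 143, 143, 143, 143, 143, 143]
t=12: [177, 177, 177, 177, 177, 177, 177, 177, 177, 177, 177, 177]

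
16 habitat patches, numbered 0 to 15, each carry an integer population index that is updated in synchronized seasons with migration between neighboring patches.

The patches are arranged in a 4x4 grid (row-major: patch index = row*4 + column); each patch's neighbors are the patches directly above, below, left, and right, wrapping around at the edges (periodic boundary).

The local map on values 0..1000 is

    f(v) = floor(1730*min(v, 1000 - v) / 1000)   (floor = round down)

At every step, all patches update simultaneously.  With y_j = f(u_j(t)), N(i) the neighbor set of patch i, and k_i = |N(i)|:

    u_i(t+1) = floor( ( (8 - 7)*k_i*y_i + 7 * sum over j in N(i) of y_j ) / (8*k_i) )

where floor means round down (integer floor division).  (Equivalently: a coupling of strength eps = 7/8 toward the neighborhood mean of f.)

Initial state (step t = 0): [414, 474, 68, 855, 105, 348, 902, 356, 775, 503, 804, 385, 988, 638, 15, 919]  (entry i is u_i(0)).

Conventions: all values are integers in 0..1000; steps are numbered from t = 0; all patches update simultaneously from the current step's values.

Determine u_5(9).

Simulating step by step:
t=0: [414, 474, 68, 855, 105, 348, 902, 356, 775, 503, 804, 385, 988, 638, 15, 919]
t=1: [367, 553, 291, 378, 530, 519, 387, 353, 426, 535, 418, 407, 411, 455, 270, 227]
t=2: [724, 699, 623, 549, 716, 773, 667, 697, 755, 773, 668, 626, 646, 701, 584, 603]
t=3: [585, 510, 649, 609, 458, 481, 540, 611, 521, 465, 582, 563, 536, 555, 621, 689]
t=4: [771, 745, 726, 638, 765, 812, 719, 744, 793, 790, 748, 698, 724, 776, 658, 699]
t=5: [476, 401, 528, 479, 383, 411, 427, 501, 431, 374, 483, 449, 422, 457, 471, 549]
t=6: [740, 773, 774, 821, 770, 688, 797, 765, 708, 754, 755, 802, 777, 729, 806, 786]
t=7: [380, 452, 352, 391, 465, 409, 428, 356, 401, 476, 370, 415, 440, 394, 403, 346]
t=8: [743, 677, 709, 626, 685, 777, 654, 719, 765, 698, 731, 646, 670, 754, 639, 698]
t=9: [562, 454, 593, 508, 444, 534, 477, 585, 542, 432, 573, 487, 464, 550, 496, 601]

Answer: u_5(9) = 534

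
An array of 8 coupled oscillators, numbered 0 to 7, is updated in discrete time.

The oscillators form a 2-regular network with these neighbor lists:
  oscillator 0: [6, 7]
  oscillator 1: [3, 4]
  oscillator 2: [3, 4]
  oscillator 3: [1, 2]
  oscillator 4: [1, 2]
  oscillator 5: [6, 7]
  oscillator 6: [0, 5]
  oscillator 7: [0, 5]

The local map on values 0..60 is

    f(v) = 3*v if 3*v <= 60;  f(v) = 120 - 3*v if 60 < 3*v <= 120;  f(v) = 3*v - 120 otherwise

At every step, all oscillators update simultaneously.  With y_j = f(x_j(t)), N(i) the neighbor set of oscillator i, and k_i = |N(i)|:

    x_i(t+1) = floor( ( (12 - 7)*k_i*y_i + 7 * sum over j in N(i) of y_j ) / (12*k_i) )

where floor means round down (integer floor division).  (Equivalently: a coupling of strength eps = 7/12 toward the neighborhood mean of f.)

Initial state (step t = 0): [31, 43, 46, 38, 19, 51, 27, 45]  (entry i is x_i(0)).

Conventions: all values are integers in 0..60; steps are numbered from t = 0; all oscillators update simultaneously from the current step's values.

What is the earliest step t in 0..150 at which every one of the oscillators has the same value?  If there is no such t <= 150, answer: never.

Simulating step by step:
t=0: [31, 43, 46, 38, 19, 51, 27, 45]  (not all equal)
t=1: [27, 22, 25, 10, 31, 29, 33, 23]  (not all equal)
t=2: [37, 39, 35, 41, 40, 34, 29, 42]  (not all equal)
t=3: [15, 2, 7, 6, 5, 18, 21, 10]  (not all equal)
t=4: [44, 12, 18, 15, 14, 47, 52, 41]  (not all equal)
t=5: [16, 40, 47, 45, 43, 20, 24, 10]  (not all equal)
t=6: [42, 7, 15, 12, 9, 47, 51, 44]  (not all equal)
t=7: [15, 27, 37, 34, 30, 21, 21, 12]  (not all equal)
t=8: [45, 30, 17, 21, 26, 50, 53, 44]  (not all equal)
t=9: [21, 41, 50, 47, 41, 27, 29, 18]  (not all equal)
t=10: [49, 8, 19, 18, 10, 41, 41, 50]  (not all equal)
t=11: [20, 34, 48, 46, 36, 10, 10, 21]  (not all equal)
t=12: [50, 16, 18, 19, 17, 37, 38, 50]  (not all equal)
t=13: [23, 51, 54, 53, 51, 14, 13, 23]  (not all equal)
t=14: [47, 34, 38, 38, 35, 43, 43, 48]  (not all equal)
t=15: [18, 13, 8, 9, 13, 13, 12, 18]  (not all equal)
t=16: [48, 35, 29, 29, 34, 42, 42, 49]  (not all equal)
t=17: [19, 21, 28, 27, 21, 12, 11, 20]  (not all equal)
t=18: [50, 51, 43, 43, 50, 42, 40, 52]  (not all equal)
t=19: [23, 25, 15, 16, 24, 13, 10, 25]  (not all equal)
t=20: [43, 46, 46, 46, 46, 38, 38, 45]  (not all equal)
t=21: [9, 18, 18, 18, 18, 8, 6, 10]  (not all equal)
t=22: [25, 54, 54, 54, 54, 24, 22, 27]  (not all equal)
t=23: [45, 42, 42, 42, 42, 47, 49, 43]  (not all equal)
t=24: [16, 6, 6, 6, 6, 19, 21, 14]  (not all equal)
t=25: [48, 18, 18, 18, 18, 52, 54, 48]  (not all equal)
t=26: [29, 54, 54, 54, 54, 34, 35, 27]  (not all equal)
t=27: [29, 42, 42, 42, 42, 23, 21, 31]  (not all equal)
t=28: [38, 6, 6, 6, 6, 45, 48, 35]  (not all equal)
t=29: [13, 18, 18, 18, 18, 17, 16, 12]  (not all equal)
t=30: [40, 54, 54, 54, 54, 45, 46, 41]  (not all equal)
t=31: [6, 42, 42, 42, 42, 12, 11, 5]  (not all equal)
t=32: [21, 6, 6, 6, 6, 29, 29, 22]  (not all equal)
t=33: [49, 18, 18, 18, 18, 39, 40, 48]  (not all equal)
t=34: [18, 54, 54, 54, 54, 8, 8, 18]  (not all equal)
t=35: [45, 42, 42, 42, 42, 32, 32, 45]  (not all equal)
t=36: [17, 6, 6, 6, 6, 21, 21, 17]  (not all equal)
t=37: [52, 18, 18, 18, 18, 55, 55, 52]  (not all equal)
t=38: [38, 54, 54, 54, 54, 42, 42, 38]  (not all equal)
t=39: [6, 42, 42, 42, 42, 6, 6, 6]  (not all equal)
t=40: [18, 6, 6, 6, 6, 18, 18, 18]  (not all equal)
t=41: [54, 18, 18, 18, 18, 54, 54, 54]  (not all equal)
t=42: [42, 54, 54, 54, 54, 42, 42, 42]  (not all equal)
t=43: [6, 42, 42, 42, 42, 6, 6, 6]  (not all equal)

Answer: never
Key observation: The state at step 39 reappears at step 43 — the system is in a cycle of period 4 from step 39 on.  No step 0..43 is synchronized, and the cycle repeats forever, so no step up to 150 (or ever) has all oscillators equal.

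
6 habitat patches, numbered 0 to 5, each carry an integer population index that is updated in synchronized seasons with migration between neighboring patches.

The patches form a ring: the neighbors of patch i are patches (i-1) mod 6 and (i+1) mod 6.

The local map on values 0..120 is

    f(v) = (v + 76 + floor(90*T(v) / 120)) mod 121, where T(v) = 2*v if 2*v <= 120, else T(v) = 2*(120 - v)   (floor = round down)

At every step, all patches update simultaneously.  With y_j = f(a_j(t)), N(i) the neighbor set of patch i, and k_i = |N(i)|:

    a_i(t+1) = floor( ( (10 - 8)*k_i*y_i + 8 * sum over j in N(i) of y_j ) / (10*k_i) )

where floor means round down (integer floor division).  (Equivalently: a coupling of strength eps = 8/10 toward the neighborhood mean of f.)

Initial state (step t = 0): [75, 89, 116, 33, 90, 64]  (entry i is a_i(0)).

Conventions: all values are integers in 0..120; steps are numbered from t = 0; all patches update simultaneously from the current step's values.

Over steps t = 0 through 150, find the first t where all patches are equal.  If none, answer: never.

Simulating step by step:
t=0: [75, 89, 116, 33, 90, 64]  (not all equal)
t=1: [96, 87, 66, 74, 74, 95]  (not all equal)
t=2: [88, 93, 96, 99, 93, 91]  (not all equal)
t=3: [89, 88, 86, 87, 87, 89]  (not all equal)
t=4: [90, 91, 91, 91, 90, 90]  (not all equal)
t=5: [89, 89, 89, 89, 89, 90]  (not all equal)
t=6: [90, 90, 90, 90, 90, 90]  (all equal)

Answer: 6
Key observation: Synchronization is absorbing here: once all patches are equal they stay equal, and step 6 is the first all-equal step.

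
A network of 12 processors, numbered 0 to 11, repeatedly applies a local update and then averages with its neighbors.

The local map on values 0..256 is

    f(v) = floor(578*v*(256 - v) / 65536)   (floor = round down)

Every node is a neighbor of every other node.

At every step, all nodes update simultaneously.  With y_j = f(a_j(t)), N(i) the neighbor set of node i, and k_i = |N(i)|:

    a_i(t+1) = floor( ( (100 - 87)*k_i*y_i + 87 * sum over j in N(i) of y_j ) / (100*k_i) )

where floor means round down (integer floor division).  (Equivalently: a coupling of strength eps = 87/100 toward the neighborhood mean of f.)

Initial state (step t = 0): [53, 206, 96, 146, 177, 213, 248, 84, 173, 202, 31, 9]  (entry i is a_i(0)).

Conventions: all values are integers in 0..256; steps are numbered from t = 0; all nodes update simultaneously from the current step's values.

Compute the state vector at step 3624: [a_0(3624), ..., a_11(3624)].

Simulating step by step:
t=0: [53, 206, 96, 146, 177, 213, 248, 84, 173, 202, 31, 9]
t=1: [92, 92, 94, 94, 93, 91, 88, 94, 94, 92, 90, 88]
t=2: [132, 132, 132, 132, 132, 132, 132, 132, 132, 132, 132, 132]
t=3: [144, 144, 144, 144, 144, 144, 144, 144, 144, 144, 144, 144]
t=4: [142, 142, 142, 142, 142, 142, 142, 142, 142, 142, 142, 142]
t=5: [142, 142, 142, 142, 142, 142, 142, 142, 142, 142, 142, 142]

Answer: [142, 142, 142, 142, 142, 142, 142, 142, 142, 142, 142, 142]
Key observation: The state at step 4, [142, 142, 142, 142, 142, 142, 142, 142, 142, 142, 142, 142], reappears at step 5: the system is in a cycle of period 1 from step 4 on.  Therefore the state at step 3624 equals the state at step 4 + ((3624 - 4) mod 1) = 4, which is [142, 142, 142, 142, 142, 142, 142, 142, 142, 142, 142, 142].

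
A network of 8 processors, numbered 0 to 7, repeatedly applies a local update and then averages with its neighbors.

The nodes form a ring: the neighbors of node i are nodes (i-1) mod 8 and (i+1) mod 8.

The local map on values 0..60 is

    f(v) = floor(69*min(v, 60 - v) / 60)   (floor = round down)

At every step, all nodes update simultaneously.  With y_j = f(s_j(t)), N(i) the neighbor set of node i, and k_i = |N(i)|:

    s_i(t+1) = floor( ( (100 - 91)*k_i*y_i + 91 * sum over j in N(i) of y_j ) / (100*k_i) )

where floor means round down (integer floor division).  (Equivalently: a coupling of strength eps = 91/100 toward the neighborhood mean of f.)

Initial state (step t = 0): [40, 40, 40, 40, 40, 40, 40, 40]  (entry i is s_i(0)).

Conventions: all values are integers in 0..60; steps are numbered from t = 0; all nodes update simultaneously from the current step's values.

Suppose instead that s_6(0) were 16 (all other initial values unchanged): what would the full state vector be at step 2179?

Simulating step by step:
t=0: [40, 40, 40, 40, 40, 40, 16, 40]
t=1: [23, 23, 23, 23, 23, 20, 22, 20]
t=2: [24, 26, 26, 26, 24, 25, 23, 25]
t=3: [28, 28, 29, 28, 28, 26, 27, 26]
t=4: [30, 32, 32, 32, 30, 31, 29, 31]
t=5: [32, 32, 32, 32, 32, 33, 33, 33]
t=6: [31, 32, 32, 32, 31, 31, 31, 31]
t=7: [32, 32, 32, 32, 32, 33, 33, 33]

Answer: [32, 32, 32, 32, 32, 33, 33, 33]
Key observation: The state at step 5, [32, 32, 32, 32, 32, 33, 33, 33], reappears at step 7: the system is in a cycle of period 2 from step 5 on.  Therefore the state at step 2179 equals the state at step 5 + ((2179 - 5) mod 2) = 5, which is [32, 32, 32, 32, 32, 33, 33, 33].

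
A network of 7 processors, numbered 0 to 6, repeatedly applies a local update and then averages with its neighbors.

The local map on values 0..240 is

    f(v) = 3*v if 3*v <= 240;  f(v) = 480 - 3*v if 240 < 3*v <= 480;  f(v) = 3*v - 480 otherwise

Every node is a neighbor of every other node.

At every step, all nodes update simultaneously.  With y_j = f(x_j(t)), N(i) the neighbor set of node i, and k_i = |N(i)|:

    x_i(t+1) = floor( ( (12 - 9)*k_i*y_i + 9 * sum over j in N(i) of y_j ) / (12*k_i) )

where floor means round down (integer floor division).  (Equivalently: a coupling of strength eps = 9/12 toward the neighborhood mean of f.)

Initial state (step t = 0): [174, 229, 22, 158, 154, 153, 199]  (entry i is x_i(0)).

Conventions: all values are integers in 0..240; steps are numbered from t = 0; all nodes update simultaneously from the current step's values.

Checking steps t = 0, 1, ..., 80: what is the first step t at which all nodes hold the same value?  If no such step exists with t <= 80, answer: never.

Answer: 4
Key observation: Synchronization is absorbing here: once all nodes are equal they stay equal, and step 4 is the first all-equal step.

Derivation:
t=0: [174, 229, 22, 158, 154, 153, 199]  (not all equal)
t=1: [64, 85, 67, 60, 61, 62, 74]  (not all equal)
t=2: [197, 201, 198, 196, 196, 196, 201]  (not all equal)
t=3: [113, 114, 113, 112, 112, 112, 114]  (not all equal)
t=4: [141, 141, 141, 141, 141, 141, 141]  (all equal)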